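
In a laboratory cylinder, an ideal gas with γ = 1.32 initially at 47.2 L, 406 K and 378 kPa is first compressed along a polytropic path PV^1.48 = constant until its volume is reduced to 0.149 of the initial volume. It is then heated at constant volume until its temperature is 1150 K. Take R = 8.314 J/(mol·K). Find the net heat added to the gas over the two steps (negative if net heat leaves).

46600 J

n = P₁V₁/(RT₁) = 378×47.2/(8.314×406) = 5.29 mol.
Step 1 — Polytropic n=1.48: T₂ = T₁(V₁/V₂)^(n−1) = 406×(6.71)^0.48 = 1010 K; P₂ = P₁(V₁/V₂)^n = 6330 kPa.
W = (P₁V₁−P₂V₂)/(n−1) = (378×47.2−6330×7.03)/0.48 = -55500 J.
ΔU = nCvΔT = 5.29×26.0×(1010−406) = 83300 J.
Q = ΔU + W = 27800 J.
State after step 1: P = 6330 kPa, V = 7.03 L, T = 1010 K.
Step 2 — Isochoric: V stays 7.03 L; P/T = const ⇒ T₂ = 1150 K, P₂ = 7190 kPa.
W = 0 (no volume change).
ΔU = nCvΔT = 5.29×26.0×(1150−1010) = 18900 J.
Q = ΔU = 18900 J.
Net over both steps: W = -55500 J, Q = 46600 J, ΔU = 102000 J.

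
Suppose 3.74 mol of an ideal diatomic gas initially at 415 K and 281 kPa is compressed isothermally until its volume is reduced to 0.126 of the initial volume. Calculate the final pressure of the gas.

2230 kPa

V₁ = nRT₁/P₁ = 3.74×8.314×415/281 = 45.9 L.
Isothermal: T stays 415 K; PV = const ⇒ V₂ = 5.79 L, P₂ = 2230 kPa.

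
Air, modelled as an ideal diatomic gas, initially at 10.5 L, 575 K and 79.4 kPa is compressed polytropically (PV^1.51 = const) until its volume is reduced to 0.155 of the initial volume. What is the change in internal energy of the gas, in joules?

n = P₁V₁/(RT₁) = 79.4×10.5/(8.314×575) = 0.174 mol.
Polytropic n=1.51: T₂ = T₁(V₁/V₂)^(n−1) = 575×(6.45)^0.51 = 1490 K; P₂ = P₁(V₁/V₂)^n = 1330 kPa.
For an ideal gas ΔU = nCvΔT with Cv = (5/2)R = 20.8 J/(mol·K).
ΔU = 0.174×20.8×(1490−575) = 3310 J.

3310 J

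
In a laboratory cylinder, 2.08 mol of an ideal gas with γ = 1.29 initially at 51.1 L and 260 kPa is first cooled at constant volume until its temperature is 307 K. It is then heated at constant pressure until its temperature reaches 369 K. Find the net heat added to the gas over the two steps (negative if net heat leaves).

-22700 J

T₁ = P₁V₁/(nR) = 260×51.1/(2.08×8.314) = 768 K.
Step 1 — Isochoric: V stays 51.1 L; P/T = const ⇒ T₂ = 307 K, P₂ = 104 kPa.
W = 0 (no volume change).
ΔU = nCvΔT = 2.08×28.7×(307−768) = -27500 J.
Q = ΔU = -27500 J.
State after step 1: P = 104 kPa, V = 51.1 L, T = 307 K.
Step 2 — Isobaric: P stays 104 kPa; V/T = const ⇒ T₂ = 369 K, V₂ = 61.4 L.
W = PΔV = 104×(61.4−51.1) kPa·L = 1070 J.
ΔU = nCvΔT = 2.08×28.7×(369−307) = 3700 J.
Q = ΔU + W = nCpΔT = 4770 J.
Net over both steps: W = 1070 J, Q = -22700 J, ΔU = -23800 J.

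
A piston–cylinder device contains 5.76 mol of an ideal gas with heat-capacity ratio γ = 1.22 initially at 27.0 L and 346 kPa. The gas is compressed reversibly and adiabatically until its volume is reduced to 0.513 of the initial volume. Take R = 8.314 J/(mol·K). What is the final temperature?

T₁ = P₁V₁/(nR) = 346×27.0/(5.76×8.314) = 195 K.
Adiabatic: TV^(γ−1) = const ⇒ T₂ = 195×(1.95)^0.220 = 226 K; PV^γ = const ⇒ P₂ = 781 kPa.

226 K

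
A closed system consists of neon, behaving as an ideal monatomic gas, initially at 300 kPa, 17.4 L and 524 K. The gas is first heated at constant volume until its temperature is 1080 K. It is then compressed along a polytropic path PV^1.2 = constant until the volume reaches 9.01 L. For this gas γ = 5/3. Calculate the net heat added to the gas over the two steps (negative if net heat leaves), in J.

3010 J

n = P₁V₁/(RT₁) = 300×17.4/(8.314×524) = 1.20 mol.
Step 1 — Isochoric: V stays 17.4 L; P/T = const ⇒ T₂ = 1080 K, P₂ = 618 kPa.
W = 0 (no volume change).
ΔU = nCvΔT = 1.20×12.5×(1080−524) = 8310 J.
Q = ΔU = 8310 J.
State after step 1: P = 618 kPa, V = 17.4 L, T = 1080 K.
Step 2 — Polytropic n=1.2: T₂ = T₁(V₁/V₂)^(n−1) = 1080×(1.93)^0.20 = 1230 K; P₂ = P₁(V₁/V₂)^n = 1360 kPa.
W = (P₁V₁−P₂V₂)/(n−1) = (618×17.4−1360×9.01)/0.20 = -7570 J.
ΔU = nCvΔT = 1.20×12.5×(1230−1080) = 2270 J.
Q = ΔU + W = -5300 J.
Net over both steps: W = -7570 J, Q = 3010 J, ΔU = 10600 J.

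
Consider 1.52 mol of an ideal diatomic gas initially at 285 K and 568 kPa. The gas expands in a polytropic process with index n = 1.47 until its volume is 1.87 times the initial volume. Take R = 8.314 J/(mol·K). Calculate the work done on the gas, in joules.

-1950 J

V₁ = nRT₁/P₁ = 1.52×8.314×285/568 = 6.34 L.
Polytropic n=1.47: T₂ = T₁(V₁/V₂)^(n−1) = 285×(0.535)^0.47 = 212 K; P₂ = P₁(V₁/V₂)^n = 226 kPa.
W = (P₁V₁−P₂V₂)/(n−1) = (568×6.34−226×11.9)/0.47 = 1950 J.
Work done on the gas = −W_by = -1950 J.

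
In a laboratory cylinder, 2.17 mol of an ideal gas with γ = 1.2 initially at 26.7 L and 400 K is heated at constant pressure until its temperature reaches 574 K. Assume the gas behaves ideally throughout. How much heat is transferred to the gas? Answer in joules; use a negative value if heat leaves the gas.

18800 J

P₁ = nRT₁/V₁ = 2.17×8.314×400/26.7 = 270 kPa.
Isobaric: P stays 270 kPa; V/T = const ⇒ T₂ = 574 K, V₂ = 38.3 L.
W = PΔV = 270×(38.3−26.7) kPa·L = 3140 J.
ΔU = nCvΔT = 2.17×41.6×(574−400) = 15700 J.
Q = ΔU + W = nCpΔT = 18800 J.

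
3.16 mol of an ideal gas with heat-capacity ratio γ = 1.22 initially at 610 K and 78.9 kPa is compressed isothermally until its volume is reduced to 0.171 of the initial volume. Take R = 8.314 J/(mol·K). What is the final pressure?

461 kPa

V₁ = nRT₁/P₁ = 3.16×8.314×610/78.9 = 203 L.
Isothermal: T stays 610 K; PV = const ⇒ V₂ = 34.7 L, P₂ = 461 kPa.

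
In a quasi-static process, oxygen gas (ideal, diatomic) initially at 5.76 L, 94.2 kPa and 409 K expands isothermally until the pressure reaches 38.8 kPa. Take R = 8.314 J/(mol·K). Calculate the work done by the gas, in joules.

481 J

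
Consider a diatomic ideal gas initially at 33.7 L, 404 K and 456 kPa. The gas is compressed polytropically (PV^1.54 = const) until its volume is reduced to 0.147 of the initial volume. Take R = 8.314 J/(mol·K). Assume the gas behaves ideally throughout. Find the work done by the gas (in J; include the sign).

n = P₁V₁/(RT₁) = 456×33.7/(8.314×404) = 4.58 mol.
Polytropic n=1.54: T₂ = T₁(V₁/V₂)^(n−1) = 404×(6.80)^0.54 = 1140 K; P₂ = P₁(V₁/V₂)^n = 8740 kPa.
W = (P₁V₁−P₂V₂)/(n−1) = (456×33.7−8740×4.95)/0.54 = -51700 J.

-51700 J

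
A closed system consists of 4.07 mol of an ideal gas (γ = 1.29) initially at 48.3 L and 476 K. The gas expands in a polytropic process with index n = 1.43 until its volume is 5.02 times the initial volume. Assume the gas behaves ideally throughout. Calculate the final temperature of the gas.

238 K

P₁ = nRT₁/V₁ = 4.07×8.314×476/48.3 = 333 kPa.
Polytropic n=1.43: T₂ = T₁(V₁/V₂)^(n−1) = 476×(0.199)^0.43 = 238 K; P₂ = P₁(V₁/V₂)^n = 33.2 kPa.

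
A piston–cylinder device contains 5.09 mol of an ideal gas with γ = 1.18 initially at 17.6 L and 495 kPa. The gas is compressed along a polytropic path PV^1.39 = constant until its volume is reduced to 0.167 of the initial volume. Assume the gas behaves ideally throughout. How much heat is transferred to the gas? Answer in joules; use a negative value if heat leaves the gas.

26300 J

T₁ = P₁V₁/(nR) = 495×17.6/(5.09×8.314) = 206 K.
Polytropic n=1.39: T₂ = T₁(V₁/V₂)^(n−1) = 206×(5.99)^0.39 = 414 K; P₂ = P₁(V₁/V₂)^n = 5960 kPa.
W = (P₁V₁−P₂V₂)/(n−1) = (495×17.6−5960×2.94)/0.39 = -22600 J.
ΔU = nCvΔT = 5.09×46.2×(414−206) = 48900 J.
Q = ΔU + W = 26300 J.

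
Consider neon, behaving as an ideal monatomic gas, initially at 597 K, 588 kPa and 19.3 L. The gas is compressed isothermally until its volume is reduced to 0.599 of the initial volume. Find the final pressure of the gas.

Isothermal: T stays 597 K; PV = const ⇒ V₂ = 11.6 L, P₂ = 982 kPa.

982 kPa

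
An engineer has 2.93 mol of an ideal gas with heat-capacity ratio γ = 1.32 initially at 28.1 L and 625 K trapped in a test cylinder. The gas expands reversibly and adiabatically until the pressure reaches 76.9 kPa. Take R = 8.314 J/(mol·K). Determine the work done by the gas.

P₁ = nRT₁/V₁ = 2.93×8.314×625/28.1 = 542 kPa.
Adiabatic: T₂/T₁ = (P₂/P₁)^((γ−1)/γ) ⇒ T₂ = 625×(0.142)^0.242 = 389 K; V₂ = 123 L.
ΔU = nCvΔT = 2.93×26.0×(389−625) = -17900 J.
Q = 0 for an adiabatic process, so W = −ΔU = 17900 J.

17900 J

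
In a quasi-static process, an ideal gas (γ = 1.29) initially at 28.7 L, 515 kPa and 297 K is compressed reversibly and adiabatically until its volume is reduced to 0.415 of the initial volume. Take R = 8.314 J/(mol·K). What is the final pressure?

1600 kPa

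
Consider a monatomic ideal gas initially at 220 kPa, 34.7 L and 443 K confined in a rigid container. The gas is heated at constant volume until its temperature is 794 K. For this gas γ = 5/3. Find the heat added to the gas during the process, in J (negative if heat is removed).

9070 J

n = P₁V₁/(RT₁) = 220×34.7/(8.314×443) = 2.07 mol.
Isochoric: V stays 34.7 L; P/T = const ⇒ T₂ = 794 K, P₂ = 394 kPa.
W = 0 (no volume change).
ΔU = nCvΔT = 2.07×12.5×(794−443) = 9070 J.
Q = ΔU = 9070 J.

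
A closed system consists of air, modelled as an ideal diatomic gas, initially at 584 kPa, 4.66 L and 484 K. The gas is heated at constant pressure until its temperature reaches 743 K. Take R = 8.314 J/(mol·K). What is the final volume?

7.15 L

Isobaric: P stays 584 kPa; V/T = const ⇒ T₂ = 743 K, V₂ = 7.15 L.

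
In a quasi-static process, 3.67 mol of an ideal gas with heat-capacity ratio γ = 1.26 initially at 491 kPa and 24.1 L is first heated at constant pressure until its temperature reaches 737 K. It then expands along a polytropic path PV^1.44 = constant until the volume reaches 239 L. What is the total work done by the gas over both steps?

T₁ = P₁V₁/(nR) = 491×24.1/(3.67×8.314) = 388 K.
Step 1 — Isobaric: P stays 491 kPa; V/T = const ⇒ T₂ = 737 K, V₂ = 45.8 L.
W = PΔV = 491×(45.8−24.1) kPa·L = 10700 J.
ΔU = nCvΔT = 3.67×32.0×(737−388) = 41000 J.
Q = ΔU + W = nCpΔT = 51600 J.
State after step 1: P = 491 kPa, V = 45.8 L, T = 737 K.
Step 2 — Polytropic n=1.44: T₂ = T₁(V₁/V₂)^(n−1) = 737×(0.192)^0.44 = 356 K; P₂ = P₁(V₁/V₂)^n = 45.5 kPa.
W = (P₁V₁−P₂V₂)/(n−1) = (491×45.8−45.5×239)/0.44 = 26400 J.
ΔU = nCvΔT = 3.67×32.0×(356−737) = -44700 J.
Q = ΔU + W = -18300 J.
Net over both steps: W = 37100 J, Q = 33400 J, ΔU = -3700 J.

37100 J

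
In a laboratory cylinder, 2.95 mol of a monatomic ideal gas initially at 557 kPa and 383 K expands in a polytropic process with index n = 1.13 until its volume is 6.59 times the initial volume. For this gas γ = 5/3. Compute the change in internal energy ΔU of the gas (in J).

V₁ = nRT₁/P₁ = 2.95×8.314×383/557 = 16.9 L.
Polytropic n=1.13: T₂ = T₁(V₁/V₂)^(n−1) = 383×(0.152)^0.13 = 300 K; P₂ = P₁(V₁/V₂)^n = 66.1 kPa.
For an ideal gas ΔU = nCvΔT with Cv = (3/2)R = 12.5 J/(mol·K).
ΔU = 2.95×12.5×(300−383) = -3060 J.

-3060 J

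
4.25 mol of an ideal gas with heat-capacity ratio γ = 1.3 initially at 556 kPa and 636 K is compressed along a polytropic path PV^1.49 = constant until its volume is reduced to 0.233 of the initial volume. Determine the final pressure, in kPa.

4870 kPa

V₁ = nRT₁/P₁ = 4.25×8.314×636/556 = 40.4 L.
Polytropic n=1.49: T₂ = T₁(V₁/V₂)^(n−1) = 636×(4.29)^0.49 = 1300 K; P₂ = P₁(V₁/V₂)^n = 4870 kPa.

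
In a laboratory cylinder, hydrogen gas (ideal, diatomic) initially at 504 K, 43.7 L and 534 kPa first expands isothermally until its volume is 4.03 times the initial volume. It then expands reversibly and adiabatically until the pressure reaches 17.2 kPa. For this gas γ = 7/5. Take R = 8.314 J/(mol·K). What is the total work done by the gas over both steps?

58300 J

n = P₁V₁/(RT₁) = 534×43.7/(8.314×504) = 5.57 mol.
Step 1 — Isothermal: T stays 504 K; PV = const ⇒ V₂ = 176 L, P₂ = 133 kPa.
ΔU = 0 (ideal gas, T constant).
W = nRT ln(V₂/V₁) = 5.57×8.314×504×ln(4.03) = 32500 J.
Q = ΔU + W = 32500 J.
State after step 1: P = 133 kPa, V = 176 L, T = 504 K.
Step 2 — Adiabatic: T₂/T₁ = (P₂/P₁)^((γ−1)/γ) ⇒ T₂ = 504×(0.130)^0.286 = 281 K; V₂ = 757 L.
ΔU = nCvΔT = 5.57×20.8×(281−504) = -25800 J.
Q = 0 for an adiabatic process, so W = −ΔU = 25800 J.
Net over both steps: W = 58300 J, Q = 32500 J, ΔU = -25800 J.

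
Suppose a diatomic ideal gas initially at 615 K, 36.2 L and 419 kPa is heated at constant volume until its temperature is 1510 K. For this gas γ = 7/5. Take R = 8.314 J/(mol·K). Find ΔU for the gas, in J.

n = P₁V₁/(RT₁) = 419×36.2/(8.314×615) = 2.97 mol.
Isochoric: V stays 36.2 L; P/T = const ⇒ T₂ = 1510 K, P₂ = 1030 kPa.
For an ideal gas ΔU = nCvΔT with Cv = (5/2)R = 20.8 J/(mol·K).
ΔU = 2.97×20.8×(1510−615) = 55200 J.

55200 J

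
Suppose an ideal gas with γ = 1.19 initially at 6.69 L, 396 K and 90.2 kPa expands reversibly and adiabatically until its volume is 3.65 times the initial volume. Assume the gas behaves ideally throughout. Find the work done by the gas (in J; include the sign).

693 J

n = P₁V₁/(RT₁) = 90.2×6.69/(8.314×396) = 0.183 mol.
Adiabatic: TV^(γ−1) = const ⇒ T₂ = 396×(0.274)^0.190 = 310 K; PV^γ = const ⇒ P₂ = 19.3 kPa.
ΔU = nCvΔT = 0.183×43.8×(310−396) = -693 J.
Q = 0 for an adiabatic process, so W = −ΔU = 693 J.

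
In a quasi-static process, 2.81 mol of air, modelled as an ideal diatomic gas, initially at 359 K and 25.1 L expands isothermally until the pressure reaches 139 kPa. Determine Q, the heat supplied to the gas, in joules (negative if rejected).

P₁ = nRT₁/V₁ = 2.81×8.314×359/25.1 = 334 kPa.
Isothermal: T stays 359 K; PV = const ⇒ V₂ = 60.3 L, P₂ = 139 kPa.
ΔU = 0 (ideal gas, T constant).
W = nRT ln(V₂/V₁) = 2.81×8.314×359×ln(2.40) = 7360 J.
Q = ΔU + W = 7360 J.

7360 J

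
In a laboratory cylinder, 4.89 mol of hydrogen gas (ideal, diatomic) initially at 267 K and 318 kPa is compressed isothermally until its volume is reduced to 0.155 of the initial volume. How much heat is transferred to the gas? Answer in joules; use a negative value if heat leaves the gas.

V₁ = nRT₁/P₁ = 4.89×8.314×267/318 = 34.1 L.
Isothermal: T stays 267 K; PV = const ⇒ V₂ = 5.29 L, P₂ = 2050 kPa.
ΔU = 0 (ideal gas, T constant).
W = nRT ln(V₂/V₁) = 4.89×8.314×267×ln(0.155) = -20200 J.
Q = ΔU + W = -20200 J.

-20200 J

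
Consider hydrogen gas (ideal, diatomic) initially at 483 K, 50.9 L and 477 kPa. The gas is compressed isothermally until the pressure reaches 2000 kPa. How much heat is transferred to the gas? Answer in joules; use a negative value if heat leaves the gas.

-34800 J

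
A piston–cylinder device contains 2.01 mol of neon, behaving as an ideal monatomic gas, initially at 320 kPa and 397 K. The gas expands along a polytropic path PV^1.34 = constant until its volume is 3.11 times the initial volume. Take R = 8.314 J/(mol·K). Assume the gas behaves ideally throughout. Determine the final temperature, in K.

V₁ = nRT₁/P₁ = 2.01×8.314×397/320 = 20.7 L.
Polytropic n=1.34: T₂ = T₁(V₁/V₂)^(n−1) = 397×(0.322)^0.34 = 270 K; P₂ = P₁(V₁/V₂)^n = 70.0 kPa.

270 K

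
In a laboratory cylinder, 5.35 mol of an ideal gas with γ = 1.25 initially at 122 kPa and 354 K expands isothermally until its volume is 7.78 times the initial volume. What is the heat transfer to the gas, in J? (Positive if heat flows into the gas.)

32300 J

V₁ = nRT₁/P₁ = 5.35×8.314×354/122 = 129 L.
Isothermal: T stays 354 K; PV = const ⇒ V₂ = 1000 L, P₂ = 15.7 kPa.
ΔU = 0 (ideal gas, T constant).
W = nRT ln(V₂/V₁) = 5.35×8.314×354×ln(7.78) = 32300 J.
Q = ΔU + W = 32300 J.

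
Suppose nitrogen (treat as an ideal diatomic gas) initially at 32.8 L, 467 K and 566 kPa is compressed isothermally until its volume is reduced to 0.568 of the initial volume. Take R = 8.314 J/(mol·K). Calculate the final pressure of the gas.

996 kPa

Isothermal: T stays 467 K; PV = const ⇒ V₂ = 18.6 L, P₂ = 996 kPa.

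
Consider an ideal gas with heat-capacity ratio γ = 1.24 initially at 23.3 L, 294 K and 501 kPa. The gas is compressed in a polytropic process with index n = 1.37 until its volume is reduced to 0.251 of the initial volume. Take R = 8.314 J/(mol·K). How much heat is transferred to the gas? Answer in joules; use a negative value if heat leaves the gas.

11400 J

n = P₁V₁/(RT₁) = 501×23.3/(8.314×294) = 4.78 mol.
Polytropic n=1.37: T₂ = T₁(V₁/V₂)^(n−1) = 294×(3.98)^0.37 = 490 K; P₂ = P₁(V₁/V₂)^n = 3330 kPa.
W = (P₁V₁−P₂V₂)/(n−1) = (501×23.3−3330×5.85)/0.37 = -21100 J.
ΔU = nCvΔT = 4.78×34.6×(490−294) = 32500 J.
Q = ΔU + W = 11400 J.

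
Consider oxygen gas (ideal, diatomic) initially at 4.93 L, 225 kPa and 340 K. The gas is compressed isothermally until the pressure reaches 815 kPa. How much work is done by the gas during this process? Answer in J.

-1430 J

n = P₁V₁/(RT₁) = 225×4.93/(8.314×340) = 0.392 mol.
Isothermal: T stays 340 K; PV = const ⇒ V₂ = 1.36 L, P₂ = 815 kPa.
W = nRT ln(V₂/V₁) = 0.392×8.314×340×ln(0.276) = -1430 J.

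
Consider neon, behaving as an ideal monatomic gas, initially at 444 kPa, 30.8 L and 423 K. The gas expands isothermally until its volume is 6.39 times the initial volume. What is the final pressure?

Isothermal: T stays 423 K; PV = const ⇒ V₂ = 197 L, P₂ = 69.5 kPa.

69.5 kPa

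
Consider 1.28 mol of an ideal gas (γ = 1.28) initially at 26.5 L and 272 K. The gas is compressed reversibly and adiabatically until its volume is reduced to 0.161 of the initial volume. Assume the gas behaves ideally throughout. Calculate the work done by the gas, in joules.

-6900 J

P₁ = nRT₁/V₁ = 1.28×8.314×272/26.5 = 109 kPa.
Adiabatic: TV^(γ−1) = const ⇒ T₂ = 272×(6.21)^0.280 = 454 K; PV^γ = const ⇒ P₂ = 1130 kPa.
ΔU = nCvΔT = 1.28×29.7×(454−272) = 6900 J.
Q = 0 for an adiabatic process, so W = −ΔU = -6900 J.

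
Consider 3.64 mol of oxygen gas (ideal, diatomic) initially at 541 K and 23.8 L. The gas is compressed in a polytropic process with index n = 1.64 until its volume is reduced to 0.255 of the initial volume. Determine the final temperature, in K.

1300 K

P₁ = nRT₁/V₁ = 3.64×8.314×541/23.8 = 688 kPa.
Polytropic n=1.64: T₂ = T₁(V₁/V₂)^(n−1) = 541×(3.92)^0.64 = 1300 K; P₂ = P₁(V₁/V₂)^n = 6470 kPa.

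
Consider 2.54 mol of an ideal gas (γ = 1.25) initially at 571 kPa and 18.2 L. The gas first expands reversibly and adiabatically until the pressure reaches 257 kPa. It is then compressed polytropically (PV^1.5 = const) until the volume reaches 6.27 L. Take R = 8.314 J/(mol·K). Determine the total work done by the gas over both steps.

T₁ = P₁V₁/(nR) = 571×18.2/(2.54×8.314) = 492 K.
Step 1 — Adiabatic: T₂/T₁ = (P₂/P₁)^((γ−1)/γ) ⇒ T₂ = 492×(0.450)^0.200 = 419 K; V₂ = 34.5 L.
ΔU = nCvΔT = 2.54×33.3×(419−492) = -6130 J.
Q = 0 for an adiabatic process, so W = −ΔU = 6130 J.
State after step 1: P = 257 kPa, V = 34.5 L, T = 419 K.
Step 2 — Polytropic n=1.5: T₂ = T₁(V₁/V₂)^(n−1) = 419×(5.50)^0.50 = 984 K; P₂ = P₁(V₁/V₂)^n = 3310 kPa.
W = (P₁V₁−P₂V₂)/(n−1) = (257×34.5−3310×6.27)/0.50 = -23800 J.
ΔU = nCvΔT = 2.54×33.3×(984−419) = 47600 J.
Q = ΔU + W = 23800 J.
Net over both steps: W = -17700 J, Q = 23800 J, ΔU = 41500 J.

-17700 J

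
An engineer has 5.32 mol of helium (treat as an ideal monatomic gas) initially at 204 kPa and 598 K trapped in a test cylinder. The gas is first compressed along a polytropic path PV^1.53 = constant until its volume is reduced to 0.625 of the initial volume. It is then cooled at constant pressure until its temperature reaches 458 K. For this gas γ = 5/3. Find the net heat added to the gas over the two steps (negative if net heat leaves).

-37100 J

V₁ = nRT₁/P₁ = 5.32×8.314×598/204 = 130 L.
Step 1 — Polytropic n=1.53: T₂ = T₁(V₁/V₂)^(n−1) = 598×(1.60)^0.53 = 767 K; P₂ = P₁(V₁/V₂)^n = 419 kPa.
W = (P₁V₁−P₂V₂)/(n−1) = (204×130−419×81.0)/0.53 = -14100 J.
ΔU = nCvΔT = 5.32×12.5×(767−598) = 11200 J.
Q = ΔU + W = -2890 J.
State after step 1: P = 419 kPa, V = 81.0 L, T = 767 K.
Step 2 — Isobaric: P stays 419 kPa; V/T = const ⇒ T₂ = 458 K, V₂ = 48.4 L.
W = PΔV = 419×(48.4−81.0) kPa·L = -13700 J.
ΔU = nCvΔT = 5.32×12.5×(458−767) = -20500 J.
Q = ΔU + W = nCpΔT = -34200 J.
Net over both steps: W = -27800 J, Q = -37100 J, ΔU = -9290 J.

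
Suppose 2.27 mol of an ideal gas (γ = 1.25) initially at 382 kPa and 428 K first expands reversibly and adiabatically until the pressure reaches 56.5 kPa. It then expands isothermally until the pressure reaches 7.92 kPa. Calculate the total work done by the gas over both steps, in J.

21100 J

V₁ = nRT₁/P₁ = 2.27×8.314×428/382 = 21.1 L.
Step 1 — Adiabatic: T₂/T₁ = (P₂/P₁)^((γ−1)/γ) ⇒ T₂ = 428×(0.148)^0.200 = 292 K; V₂ = 97.6 L.
ΔU = nCvΔT = 2.27×33.3×(292−428) = -10300 J.
Q = 0 for an adiabatic process, so W = −ΔU = 10300 J.
State after step 1: P = 56.5 kPa, V = 97.6 L, T = 292 K.
Step 2 — Isothermal: T stays 292 K; PV = const ⇒ V₂ = 696 L, P₂ = 7.92 kPa.
ΔU = 0 (ideal gas, T constant).
W = nRT ln(V₂/V₁) = 2.27×8.314×292×ln(7.13) = 10800 J.
Q = ΔU + W = 10800 J.
Net over both steps: W = 21100 J, Q = 10800 J, ΔU = -10300 J.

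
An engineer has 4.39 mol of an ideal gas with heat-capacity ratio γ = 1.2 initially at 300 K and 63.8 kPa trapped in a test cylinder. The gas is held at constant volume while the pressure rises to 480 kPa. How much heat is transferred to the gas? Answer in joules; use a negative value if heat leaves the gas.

V₁ = nRT₁/P₁ = 4.39×8.314×300/63.8 = 172 L.
Isochoric: V stays 172 L; P/T = const ⇒ T₂ = 2260 K, P₂ = 480 kPa.
W = 0 (no volume change).
ΔU = nCvΔT = 4.39×41.6×(2260−300) = 357000 J.
Q = ΔU = 357000 J.

357000 J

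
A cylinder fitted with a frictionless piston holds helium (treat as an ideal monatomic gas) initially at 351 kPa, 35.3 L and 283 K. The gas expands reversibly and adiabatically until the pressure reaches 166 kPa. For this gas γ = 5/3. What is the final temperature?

Adiabatic: T₂/T₁ = (P₂/P₁)^((γ−1)/γ) ⇒ T₂ = 283×(0.473)^0.400 = 210 K; V₂ = 55.3 L.

210 K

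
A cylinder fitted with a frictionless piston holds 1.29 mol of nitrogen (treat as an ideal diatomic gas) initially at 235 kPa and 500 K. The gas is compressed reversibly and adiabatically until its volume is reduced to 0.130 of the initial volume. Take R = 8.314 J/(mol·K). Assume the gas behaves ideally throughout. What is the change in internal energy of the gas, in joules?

16900 J

V₁ = nRT₁/P₁ = 1.29×8.314×500/235 = 22.8 L.
Adiabatic: TV^(γ−1) = const ⇒ T₂ = 500×(7.69)^0.400 = 1130 K; PV^γ = const ⇒ P₂ = 4090 kPa.
For an ideal gas ΔU = nCvΔT with Cv = (5/2)R = 20.8 J/(mol·K).
ΔU = 1.29×20.8×(1130−500) = 16900 J.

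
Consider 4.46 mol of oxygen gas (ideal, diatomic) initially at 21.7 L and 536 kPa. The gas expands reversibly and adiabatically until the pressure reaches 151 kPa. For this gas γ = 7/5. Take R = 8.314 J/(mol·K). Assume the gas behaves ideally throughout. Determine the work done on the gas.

-8830 J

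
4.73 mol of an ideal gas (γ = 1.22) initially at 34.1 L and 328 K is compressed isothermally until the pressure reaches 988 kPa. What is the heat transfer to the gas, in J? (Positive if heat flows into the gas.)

-12400 J

P₁ = nRT₁/V₁ = 4.73×8.314×328/34.1 = 378 kPa.
Isothermal: T stays 328 K; PV = const ⇒ V₂ = 13.1 L, P₂ = 988 kPa.
ΔU = 0 (ideal gas, T constant).
W = nRT ln(V₂/V₁) = 4.73×8.314×328×ln(0.383) = -12400 J.
Q = ΔU + W = -12400 J.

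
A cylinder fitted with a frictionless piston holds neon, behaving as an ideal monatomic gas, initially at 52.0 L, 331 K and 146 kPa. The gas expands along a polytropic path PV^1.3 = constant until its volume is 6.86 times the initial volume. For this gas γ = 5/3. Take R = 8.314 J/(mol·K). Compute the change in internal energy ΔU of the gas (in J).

n = P₁V₁/(RT₁) = 146×52.0/(8.314×331) = 2.76 mol.
Polytropic n=1.3: T₂ = T₁(V₁/V₂)^(n−1) = 331×(0.146)^0.30 = 186 K; P₂ = P₁(V₁/V₂)^n = 11.9 kPa.
For an ideal gas ΔU = nCvΔT with Cv = (3/2)R = 12.5 J/(mol·K).
ΔU = 2.76×12.5×(186−331) = -5000 J.

-5000 J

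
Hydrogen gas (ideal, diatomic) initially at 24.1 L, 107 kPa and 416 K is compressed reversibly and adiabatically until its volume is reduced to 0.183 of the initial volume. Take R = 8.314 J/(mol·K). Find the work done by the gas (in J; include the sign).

-6270 J

n = P₁V₁/(RT₁) = 107×24.1/(8.314×416) = 0.746 mol.
Adiabatic: TV^(γ−1) = const ⇒ T₂ = 416×(5.46)^0.400 = 821 K; PV^γ = const ⇒ P₂ = 1150 kPa.
ΔU = nCvΔT = 0.746×20.8×(821−416) = 6270 J.
Q = 0 for an adiabatic process, so W = −ΔU = -6270 J.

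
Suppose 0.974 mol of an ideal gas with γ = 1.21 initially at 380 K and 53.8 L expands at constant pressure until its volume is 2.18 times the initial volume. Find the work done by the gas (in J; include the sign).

3630 J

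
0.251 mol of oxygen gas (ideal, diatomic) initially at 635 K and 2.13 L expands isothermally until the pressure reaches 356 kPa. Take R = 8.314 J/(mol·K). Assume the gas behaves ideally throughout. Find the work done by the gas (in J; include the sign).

P₁ = nRT₁/V₁ = 0.251×8.314×635/2.13 = 622 kPa.
Isothermal: T stays 635 K; PV = const ⇒ V₂ = 3.72 L, P₂ = 356 kPa.
W = nRT ln(V₂/V₁) = 0.251×8.314×635×ln(1.75) = 740 J.

740 J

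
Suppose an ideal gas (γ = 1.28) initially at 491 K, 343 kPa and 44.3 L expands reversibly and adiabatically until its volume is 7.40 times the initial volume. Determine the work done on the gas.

-23300 J

n = P₁V₁/(RT₁) = 343×44.3/(8.314×491) = 3.72 mol.
Adiabatic: TV^(γ−1) = const ⇒ T₂ = 491×(0.135)^0.280 = 280 K; PV^γ = const ⇒ P₂ = 26.5 kPa.
ΔU = nCvΔT = 3.72×29.7×(280−491) = -23300 J.
Q = 0 for an adiabatic process, so W = −ΔU = 23300 J.
Work done on the gas = −W_by = -23300 J.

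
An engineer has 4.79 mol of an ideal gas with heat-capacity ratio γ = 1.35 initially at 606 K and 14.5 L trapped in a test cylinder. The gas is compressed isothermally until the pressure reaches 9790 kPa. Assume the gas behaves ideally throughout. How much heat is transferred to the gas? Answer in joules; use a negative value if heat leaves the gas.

-42800 J

P₁ = nRT₁/V₁ = 4.79×8.314×606/14.5 = 1660 kPa.
Isothermal: T stays 606 K; PV = const ⇒ V₂ = 2.47 L, P₂ = 9790 kPa.
ΔU = 0 (ideal gas, T constant).
W = nRT ln(V₂/V₁) = 4.79×8.314×606×ln(0.170) = -42800 J.
Q = ΔU + W = -42800 J.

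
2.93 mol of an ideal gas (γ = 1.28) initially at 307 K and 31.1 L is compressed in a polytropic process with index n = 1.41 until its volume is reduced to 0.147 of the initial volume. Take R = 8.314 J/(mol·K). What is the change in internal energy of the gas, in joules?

31900 J

P₁ = nRT₁/V₁ = 2.93×8.314×307/31.1 = 240 kPa.
Polytropic n=1.41: T₂ = T₁(V₁/V₂)^(n−1) = 307×(6.80)^0.41 = 674 K; P₂ = P₁(V₁/V₂)^n = 3590 kPa.
For an ideal gas ΔU = nCvΔT with Cv = R/(γ−1) = 29.7 J/(mol·K).
ΔU = 2.93×29.7×(674−307) = 31900 J.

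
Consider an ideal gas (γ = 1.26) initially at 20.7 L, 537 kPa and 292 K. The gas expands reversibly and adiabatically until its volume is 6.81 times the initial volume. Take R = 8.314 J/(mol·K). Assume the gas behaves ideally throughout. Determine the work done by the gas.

16800 J

n = P₁V₁/(RT₁) = 537×20.7/(8.314×292) = 4.58 mol.
Adiabatic: TV^(γ−1) = const ⇒ T₂ = 292×(0.147)^0.260 = 177 K; PV^γ = const ⇒ P₂ = 47.9 kPa.
ΔU = nCvΔT = 4.58×32.0×(177−292) = -16800 J.
Q = 0 for an adiabatic process, so W = −ΔU = 16800 J.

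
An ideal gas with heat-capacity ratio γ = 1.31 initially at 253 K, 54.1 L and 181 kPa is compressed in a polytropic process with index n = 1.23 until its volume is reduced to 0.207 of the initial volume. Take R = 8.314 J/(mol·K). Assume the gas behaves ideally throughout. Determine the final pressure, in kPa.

Polytropic n=1.23: T₂ = T₁(V₁/V₂)^(n−1) = 253×(4.83)^0.23 = 363 K; P₂ = P₁(V₁/V₂)^n = 1260 kPa.

1260 kPa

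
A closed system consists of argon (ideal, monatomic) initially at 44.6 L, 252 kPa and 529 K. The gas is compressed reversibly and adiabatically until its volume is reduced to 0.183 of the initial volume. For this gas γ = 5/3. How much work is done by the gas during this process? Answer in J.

-35400 J

n = P₁V₁/(RT₁) = 252×44.6/(8.314×529) = 2.56 mol.
Adiabatic: TV^(γ−1) = const ⇒ T₂ = 529×(5.46)^0.667 = 1640 K; PV^γ = const ⇒ P₂ = 4270 kPa.
ΔU = nCvΔT = 2.56×12.5×(1640−529) = 35400 J.
Q = 0 for an adiabatic process, so W = −ΔU = -35400 J.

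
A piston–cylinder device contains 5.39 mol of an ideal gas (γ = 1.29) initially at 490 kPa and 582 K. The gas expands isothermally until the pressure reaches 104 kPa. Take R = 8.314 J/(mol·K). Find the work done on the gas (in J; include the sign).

-40400 J

V₁ = nRT₁/P₁ = 5.39×8.314×582/490 = 53.2 L.
Isothermal: T stays 582 K; PV = const ⇒ V₂ = 251 L, P₂ = 104 kPa.
W = nRT ln(V₂/V₁) = 5.39×8.314×582×ln(4.71) = 40400 J.
Work done on the gas = −W_by = -40400 J.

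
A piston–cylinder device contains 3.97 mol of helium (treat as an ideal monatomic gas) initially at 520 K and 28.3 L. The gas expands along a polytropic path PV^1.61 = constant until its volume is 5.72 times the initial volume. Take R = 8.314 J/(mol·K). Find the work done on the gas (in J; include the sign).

P₁ = nRT₁/V₁ = 3.97×8.314×520/28.3 = 606 kPa.
Polytropic n=1.61: T₂ = T₁(V₁/V₂)^(n−1) = 520×(0.175)^0.61 = 179 K; P₂ = P₁(V₁/V₂)^n = 36.6 kPa.
W = (P₁V₁−P₂V₂)/(n−1) = (606×28.3−36.6×162)/0.61 = 18400 J.
Work done on the gas = −W_by = -18400 J.

-18400 J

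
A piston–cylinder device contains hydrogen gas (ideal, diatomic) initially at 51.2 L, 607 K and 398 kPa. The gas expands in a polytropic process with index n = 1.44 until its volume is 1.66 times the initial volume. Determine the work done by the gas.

9260 J

n = P₁V₁/(RT₁) = 398×51.2/(8.314×607) = 4.04 mol.
Polytropic n=1.44: T₂ = T₁(V₁/V₂)^(n−1) = 607×(0.602)^0.44 = 486 K; P₂ = P₁(V₁/V₂)^n = 192 kPa.
W = (P₁V₁−P₂V₂)/(n−1) = (398×51.2−192×85.0)/0.44 = 9260 J.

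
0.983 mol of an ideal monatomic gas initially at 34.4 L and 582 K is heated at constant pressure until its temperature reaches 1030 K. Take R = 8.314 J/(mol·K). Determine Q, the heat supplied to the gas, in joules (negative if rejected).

P₁ = nRT₁/V₁ = 0.983×8.314×582/34.4 = 138 kPa.
Isobaric: P stays 138 kPa; V/T = const ⇒ T₂ = 1030 K, V₂ = 60.9 L.
W = PΔV = 138×(60.9−34.4) kPa·L = 3660 J.
ΔU = nCvΔT = 0.983×12.5×(1030−582) = 5490 J.
Q = ΔU + W = nCpΔT = 9150 J.

9150 J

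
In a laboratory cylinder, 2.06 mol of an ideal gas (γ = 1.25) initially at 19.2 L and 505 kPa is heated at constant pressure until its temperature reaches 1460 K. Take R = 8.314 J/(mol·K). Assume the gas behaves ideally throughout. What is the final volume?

49.5 L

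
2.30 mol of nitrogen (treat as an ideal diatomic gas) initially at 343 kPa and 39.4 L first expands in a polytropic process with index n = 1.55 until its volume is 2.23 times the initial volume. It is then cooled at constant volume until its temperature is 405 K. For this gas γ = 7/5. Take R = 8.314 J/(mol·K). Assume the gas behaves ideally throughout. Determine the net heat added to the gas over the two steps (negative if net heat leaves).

-5660 J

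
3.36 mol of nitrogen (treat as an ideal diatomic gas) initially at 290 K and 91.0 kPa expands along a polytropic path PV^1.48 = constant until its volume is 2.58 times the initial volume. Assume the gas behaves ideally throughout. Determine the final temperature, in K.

V₁ = nRT₁/P₁ = 3.36×8.314×290/91.0 = 89.0 L.
Polytropic n=1.48: T₂ = T₁(V₁/V₂)^(n−1) = 290×(0.388)^0.48 = 184 K; P₂ = P₁(V₁/V₂)^n = 22.4 kPa.

184 K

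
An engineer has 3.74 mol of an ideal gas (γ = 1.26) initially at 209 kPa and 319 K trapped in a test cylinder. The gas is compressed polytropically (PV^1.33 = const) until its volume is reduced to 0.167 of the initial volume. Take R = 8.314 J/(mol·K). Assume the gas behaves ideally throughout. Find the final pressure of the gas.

V₁ = nRT₁/P₁ = 3.74×8.314×319/209 = 47.5 L.
Polytropic n=1.33: T₂ = T₁(V₁/V₂)^(n−1) = 319×(5.99)^0.33 = 576 K; P₂ = P₁(V₁/V₂)^n = 2260 kPa.

2260 kPa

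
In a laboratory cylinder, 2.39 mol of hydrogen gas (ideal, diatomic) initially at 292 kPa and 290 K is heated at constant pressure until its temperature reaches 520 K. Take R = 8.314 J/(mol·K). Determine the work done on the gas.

V₁ = nRT₁/P₁ = 2.39×8.314×290/292 = 19.7 L.
Isobaric: P stays 292 kPa; V/T = const ⇒ T₂ = 520 K, V₂ = 35.4 L.
W = PΔV = 292×(35.4−19.7) kPa·L = 4570 J.
Work done on the gas = −W_by = -4570 J.

-4570 J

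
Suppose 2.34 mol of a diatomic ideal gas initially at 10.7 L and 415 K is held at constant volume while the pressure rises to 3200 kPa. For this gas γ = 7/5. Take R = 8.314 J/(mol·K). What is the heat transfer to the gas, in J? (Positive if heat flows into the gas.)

65400 J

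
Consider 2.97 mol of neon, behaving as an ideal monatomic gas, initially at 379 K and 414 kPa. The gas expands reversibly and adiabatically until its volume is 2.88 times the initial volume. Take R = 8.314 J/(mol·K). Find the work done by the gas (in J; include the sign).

V₁ = nRT₁/P₁ = 2.97×8.314×379/414 = 22.6 L.
Adiabatic: TV^(γ−1) = const ⇒ T₂ = 379×(0.347)^0.667 = 187 K; PV^γ = const ⇒ P₂ = 71.0 kPa.
ΔU = nCvΔT = 2.97×12.5×(187−379) = -7100 J.
Q = 0 for an adiabatic process, so W = −ΔU = 7100 J.

7100 J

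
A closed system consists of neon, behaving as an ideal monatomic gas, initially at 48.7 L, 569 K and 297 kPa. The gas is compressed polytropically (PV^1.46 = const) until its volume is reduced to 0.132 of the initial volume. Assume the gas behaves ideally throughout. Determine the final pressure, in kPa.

5710 kPa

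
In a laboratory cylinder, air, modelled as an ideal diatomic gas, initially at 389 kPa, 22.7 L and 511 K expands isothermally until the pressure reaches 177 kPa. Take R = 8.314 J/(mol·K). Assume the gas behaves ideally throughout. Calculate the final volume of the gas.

49.9 L

Isothermal: T stays 511 K; PV = const ⇒ V₂ = 49.9 L, P₂ = 177 kPa.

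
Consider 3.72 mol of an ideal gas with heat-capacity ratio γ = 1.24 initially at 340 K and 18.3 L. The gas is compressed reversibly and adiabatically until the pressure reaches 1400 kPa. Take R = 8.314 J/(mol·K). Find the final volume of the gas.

8.92 L

P₁ = nRT₁/V₁ = 3.72×8.314×340/18.3 = 575 kPa.
Adiabatic: T₂/T₁ = (P₂/P₁)^((γ−1)/γ) ⇒ T₂ = 340×(2.44)^0.194 = 404 K; V₂ = 8.92 L.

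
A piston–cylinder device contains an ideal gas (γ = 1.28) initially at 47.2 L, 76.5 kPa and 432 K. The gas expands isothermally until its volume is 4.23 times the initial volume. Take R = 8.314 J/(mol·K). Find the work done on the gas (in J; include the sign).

-5210 J

n = P₁V₁/(RT₁) = 76.5×47.2/(8.314×432) = 1.01 mol.
Isothermal: T stays 432 K; PV = const ⇒ V₂ = 200 L, P₂ = 18.1 kPa.
W = nRT ln(V₂/V₁) = 1.01×8.314×432×ln(4.23) = 5210 J.
Work done on the gas = −W_by = -5210 J.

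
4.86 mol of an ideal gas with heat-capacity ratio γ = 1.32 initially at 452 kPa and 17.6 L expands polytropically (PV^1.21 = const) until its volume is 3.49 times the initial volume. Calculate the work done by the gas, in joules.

8750 J

T₁ = P₁V₁/(nR) = 452×17.6/(4.86×8.314) = 197 K.
Polytropic n=1.21: T₂ = T₁(V₁/V₂)^(n−1) = 197×(0.287)^0.21 = 151 K; P₂ = P₁(V₁/V₂)^n = 99.6 kPa.
W = (P₁V₁−P₂V₂)/(n−1) = (452×17.6−99.6×61.4)/0.21 = 8750 J.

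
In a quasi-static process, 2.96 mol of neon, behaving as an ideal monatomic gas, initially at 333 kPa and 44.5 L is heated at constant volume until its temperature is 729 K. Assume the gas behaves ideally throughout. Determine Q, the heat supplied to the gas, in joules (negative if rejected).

4680 J

T₁ = P₁V₁/(nR) = 333×44.5/(2.96×8.314) = 602 K.
Isochoric: V stays 44.5 L; P/T = const ⇒ T₂ = 729 K, P₂ = 403 kPa.
W = 0 (no volume change).
ΔU = nCvΔT = 2.96×12.5×(729−602) = 4680 J.
Q = ΔU = 4680 J.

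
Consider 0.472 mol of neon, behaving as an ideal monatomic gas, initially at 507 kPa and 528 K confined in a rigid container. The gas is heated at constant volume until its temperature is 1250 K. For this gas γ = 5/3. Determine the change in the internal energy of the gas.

4250 J

V₁ = nRT₁/P₁ = 0.472×8.314×528/507 = 4.09 L.
Isochoric: V stays 4.09 L; P/T = const ⇒ T₂ = 1250 K, P₂ = 1200 kPa.
For an ideal gas ΔU = nCvΔT with Cv = (3/2)R = 12.5 J/(mol·K).
ΔU = 0.472×12.5×(1250−528) = 4250 J.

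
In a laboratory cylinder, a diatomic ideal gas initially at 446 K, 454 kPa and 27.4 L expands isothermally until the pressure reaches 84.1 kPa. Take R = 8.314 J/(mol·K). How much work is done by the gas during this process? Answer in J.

n = P₁V₁/(RT₁) = 454×27.4/(8.314×446) = 3.35 mol.
Isothermal: T stays 446 K; PV = const ⇒ V₂ = 148 L, P₂ = 84.1 kPa.
W = nRT ln(V₂/V₁) = 3.35×8.314×446×ln(5.40) = 21000 J.

21000 J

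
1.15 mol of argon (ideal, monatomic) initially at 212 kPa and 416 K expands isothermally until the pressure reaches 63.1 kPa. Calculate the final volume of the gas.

63.0 L

V₁ = nRT₁/P₁ = 1.15×8.314×416/212 = 18.8 L.
Isothermal: T stays 416 K; PV = const ⇒ V₂ = 63.0 L, P₂ = 63.1 kPa.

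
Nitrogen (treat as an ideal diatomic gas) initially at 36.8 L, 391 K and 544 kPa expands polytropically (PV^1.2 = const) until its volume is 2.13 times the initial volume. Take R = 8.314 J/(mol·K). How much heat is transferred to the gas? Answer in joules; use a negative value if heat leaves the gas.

n = P₁V₁/(RT₁) = 544×36.8/(8.314×391) = 6.16 mol.
Polytropic n=1.2: T₂ = T₁(V₁/V₂)^(n−1) = 391×(0.469)^0.20 = 336 K; P₂ = P₁(V₁/V₂)^n = 220 kPa.
W = (P₁V₁−P₂V₂)/(n−1) = (544×36.8−220×78.4)/0.20 = 14000 J.
ΔU = nCvΔT = 6.16×20.8×(336−391) = -7020 J.
Q = ΔU + W = 7020 J.

7020 J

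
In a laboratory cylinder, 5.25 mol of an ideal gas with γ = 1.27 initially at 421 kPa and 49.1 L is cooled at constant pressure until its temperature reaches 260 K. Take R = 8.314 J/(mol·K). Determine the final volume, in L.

T₁ = P₁V₁/(nR) = 421×49.1/(5.25×8.314) = 474 K.
Isobaric: P stays 421 kPa; V/T = const ⇒ T₂ = 260 K, V₂ = 27.0 L.

27.0 L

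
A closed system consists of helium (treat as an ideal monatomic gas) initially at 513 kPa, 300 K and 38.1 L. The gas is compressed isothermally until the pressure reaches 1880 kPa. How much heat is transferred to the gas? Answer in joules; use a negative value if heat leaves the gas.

-25400 J

n = P₁V₁/(RT₁) = 513×38.1/(8.314×300) = 7.84 mol.
Isothermal: T stays 300 K; PV = const ⇒ V₂ = 10.4 L, P₂ = 1880 kPa.
ΔU = 0 (ideal gas, T constant).
W = nRT ln(V₂/V₁) = 7.84×8.314×300×ln(0.273) = -25400 J.
Q = ΔU + W = -25400 J.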